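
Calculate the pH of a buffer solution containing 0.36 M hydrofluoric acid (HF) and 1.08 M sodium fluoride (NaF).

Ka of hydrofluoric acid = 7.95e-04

pKa = -log(7.95e-04) = 3.10. pH = pKa + log([A⁻]/[HA]) = 3.10 + log(1.08/0.36)

pH = 3.58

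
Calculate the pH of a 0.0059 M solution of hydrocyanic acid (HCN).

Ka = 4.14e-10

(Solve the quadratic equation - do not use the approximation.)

x² + Ka×x - Ka×C = 0. Using quadratic formula: [H⁺] = 1.5627e-06

pH = 5.81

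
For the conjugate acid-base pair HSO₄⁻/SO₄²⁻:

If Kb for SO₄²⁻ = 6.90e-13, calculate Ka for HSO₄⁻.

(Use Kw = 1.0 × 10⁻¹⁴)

For a conjugate pair Ka × Kb = Kw, so Ka = Kw/Kb = 1.0 × 10⁻¹⁴ / 6.90e-13 = 1.45e-02.

K_a = 1.45e-02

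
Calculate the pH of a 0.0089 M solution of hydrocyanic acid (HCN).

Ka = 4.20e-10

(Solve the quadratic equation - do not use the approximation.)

x² + Ka×x - Ka×C = 0. Using quadratic formula: [H⁺] = 1.9332e-06

pH = 5.71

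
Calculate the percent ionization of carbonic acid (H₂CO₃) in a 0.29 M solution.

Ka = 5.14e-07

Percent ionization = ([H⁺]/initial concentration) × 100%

Using Ka equilibrium: x² + Ka×x - Ka×C = 0. Solving: [H⁺] = 3.8583e-04. Percent = (3.8583e-04/0.29) × 100

Percent ionization = 0.133%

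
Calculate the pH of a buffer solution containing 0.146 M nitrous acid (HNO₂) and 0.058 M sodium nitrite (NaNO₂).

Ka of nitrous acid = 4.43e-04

pKa = -log(4.43e-04) = 3.35. pH = pKa + log([A⁻]/[HA]) = 3.35 + log(0.058/0.146)

pH = 2.95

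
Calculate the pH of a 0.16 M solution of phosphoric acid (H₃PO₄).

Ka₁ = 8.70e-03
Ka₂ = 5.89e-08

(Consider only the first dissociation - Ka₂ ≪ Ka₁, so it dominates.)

First dissociation dominates. From Ka₁ = [H⁺][HA⁻]/[H₂A], x² + Ka₁·x − Ka₁·C = 0 with C = 0.16 M and Ka₁ = 8.70e-03. Solving: [H⁺] = (−Ka₁ + √(Ka₁² + 4·Ka₁·C)) / 2 = 3.3212e-02 M. pH = -log(3.3212e-02) = 1.48.

pH = 1.48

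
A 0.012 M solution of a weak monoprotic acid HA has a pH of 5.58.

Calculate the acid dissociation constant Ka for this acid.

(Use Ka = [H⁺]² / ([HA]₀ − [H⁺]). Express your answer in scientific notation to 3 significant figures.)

[H⁺] = 10^(−pH) = 10^(−5.58) = 2.630e-06 M. For HA ⇌ H⁺ + A⁻, Ka = [H⁺][A⁻]/[HA] = [H⁺]² / ([HA]₀ − [H⁺]) = (2.630e-06)² / (0.012 − 2.630e-06) = 5.77e-10.

K_a = 5.77e-10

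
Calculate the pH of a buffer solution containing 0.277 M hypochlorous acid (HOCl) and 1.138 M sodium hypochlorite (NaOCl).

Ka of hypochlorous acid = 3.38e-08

pKa = -log(3.38e-08) = 7.47. pH = pKa + log([A⁻]/[HA]) = 7.47 + log(1.138/0.277)

pH = 8.08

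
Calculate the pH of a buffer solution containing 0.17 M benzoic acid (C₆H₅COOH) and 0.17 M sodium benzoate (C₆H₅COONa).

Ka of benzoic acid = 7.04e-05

pKa = -log(7.04e-05) = 4.15. pH = pKa + log([A⁻]/[HA]) = 4.15 + log(0.17/0.17)

pH = 4.15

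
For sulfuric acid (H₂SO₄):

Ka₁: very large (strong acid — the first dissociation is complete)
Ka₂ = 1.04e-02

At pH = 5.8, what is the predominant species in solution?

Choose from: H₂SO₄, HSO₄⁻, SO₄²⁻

The first dissociation is complete, so H₂SO₄ itself is never the predominant species in water; pKa₂ = -log(1.04e-02) = 1.98. For a polyprotic acid the predominant species crosses at each pKa: below pKa_n the protonated form dominates, above it the deprotonated form does. At pH = 5.8, the predominant species is SO₄²⁻.

SO₄²⁻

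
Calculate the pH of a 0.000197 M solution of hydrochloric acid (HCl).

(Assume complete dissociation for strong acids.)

[H⁺] = 0.000197 M for strong acid. pH = -log[H⁺] = -log(0.000197)

pH = 3.71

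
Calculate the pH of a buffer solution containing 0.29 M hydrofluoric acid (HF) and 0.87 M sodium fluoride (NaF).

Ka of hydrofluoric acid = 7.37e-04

pKa = -log(7.37e-04) = 3.13. pH = pKa + log([A⁻]/[HA]) = 3.13 + log(0.87/0.29)

pH = 3.61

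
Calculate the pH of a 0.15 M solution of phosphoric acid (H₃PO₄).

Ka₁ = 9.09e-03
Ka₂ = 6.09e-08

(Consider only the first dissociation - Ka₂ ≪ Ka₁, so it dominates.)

First dissociation dominates. From Ka₁ = [H⁺][HA⁻]/[H₂A], x² + Ka₁·x − Ka₁·C = 0 with C = 0.15 M and Ka₁ = 9.09e-03. Solving: [H⁺] = (−Ka₁ + √(Ka₁² + 4·Ka₁·C)) / 2 = 3.2659e-02 M. pH = -log(3.2659e-02) = 1.49.

pH = 1.49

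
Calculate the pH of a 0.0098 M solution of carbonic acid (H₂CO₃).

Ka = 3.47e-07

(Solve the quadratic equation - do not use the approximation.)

x² + Ka×x - Ka×C = 0. Using quadratic formula: [H⁺] = 5.8141e-05

pH = 4.24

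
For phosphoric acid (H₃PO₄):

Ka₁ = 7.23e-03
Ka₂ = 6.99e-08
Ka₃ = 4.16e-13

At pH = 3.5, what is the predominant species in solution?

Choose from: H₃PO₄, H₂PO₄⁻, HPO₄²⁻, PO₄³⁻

pKa₁ = 2.14, pKa₂ = 7.16, pKa₃ = 12.38. For a polyprotic acid the predominant species crosses at each pKa: below pKa_n the protonated form dominates, above it the deprotonated form does. At pH = 3.5, the predominant species is H₂PO₄⁻.

H₂PO₄⁻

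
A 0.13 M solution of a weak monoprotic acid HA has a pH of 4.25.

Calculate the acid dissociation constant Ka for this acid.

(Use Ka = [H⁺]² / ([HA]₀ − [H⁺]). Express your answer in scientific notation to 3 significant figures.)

[H⁺] = 10^(−pH) = 10^(−4.25) = 5.623e-05 M. For HA ⇌ H⁺ + A⁻, Ka = [H⁺][A⁻]/[HA] = [H⁺]² / ([HA]₀ − [H⁺]) = (5.623e-05)² / (0.13 − 5.623e-05) = 2.43e-08.

K_a = 2.43e-08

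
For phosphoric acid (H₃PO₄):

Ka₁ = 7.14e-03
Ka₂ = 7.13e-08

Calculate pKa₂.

pKa₂ = -log(Ka₂) = -log(7.13e-08) = 7.15.

pK_{a2} = 7.15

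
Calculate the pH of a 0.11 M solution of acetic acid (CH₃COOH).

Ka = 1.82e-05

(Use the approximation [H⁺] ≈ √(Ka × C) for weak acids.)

[H⁺] = √(Ka × C) = √(1.82e-05 × 0.11) = 1.4149e-03. pH = -log(1.4149e-03)

pH = 2.85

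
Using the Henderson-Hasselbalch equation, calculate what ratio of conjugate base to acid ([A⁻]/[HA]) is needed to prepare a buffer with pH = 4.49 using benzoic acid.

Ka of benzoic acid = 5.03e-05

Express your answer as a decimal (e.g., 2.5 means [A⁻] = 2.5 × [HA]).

pKa = -log(5.03e-05) = 4.2984. pH = pKa + log([A⁻]/[HA]), so log([A⁻]/[HA]) = pH − pKa = 4.49 − 4.2984 = 0.1916. [A⁻]/[HA] = 10^(0.1916) = 1.55

[A⁻]/[HA] = 1.55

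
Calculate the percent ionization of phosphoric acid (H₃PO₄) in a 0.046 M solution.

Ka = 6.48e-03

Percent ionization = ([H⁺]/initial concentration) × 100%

Using Ka equilibrium: x² + Ka×x - Ka×C = 0. Solving: [H⁺] = 1.4326e-02. Percent = (1.4326e-02/0.046) × 100

Percent ionization = 31.1%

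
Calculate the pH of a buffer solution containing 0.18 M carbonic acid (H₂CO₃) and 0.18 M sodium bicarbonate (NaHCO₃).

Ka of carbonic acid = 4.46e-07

pKa = -log(4.46e-07) = 6.35. pH = pKa + log([A⁻]/[HA]) = 6.35 + log(0.18/0.18)

pH = 6.35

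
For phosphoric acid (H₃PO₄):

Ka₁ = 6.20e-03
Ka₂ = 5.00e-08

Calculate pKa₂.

pKa₂ = -log(Ka₂) = -log(5.00e-08) = 7.30.

pK_{a2} = 7.30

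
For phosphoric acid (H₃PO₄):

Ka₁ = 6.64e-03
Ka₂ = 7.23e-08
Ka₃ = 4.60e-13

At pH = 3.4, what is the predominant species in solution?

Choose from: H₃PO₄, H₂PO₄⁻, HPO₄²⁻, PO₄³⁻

pKa₁ = 2.18, pKa₂ = 7.14, pKa₃ = 12.34. For a polyprotic acid the predominant species crosses at each pKa: below pKa_n the protonated form dominates, above it the deprotonated form does. At pH = 3.4, the predominant species is H₂PO₄⁻.

H₂PO₄⁻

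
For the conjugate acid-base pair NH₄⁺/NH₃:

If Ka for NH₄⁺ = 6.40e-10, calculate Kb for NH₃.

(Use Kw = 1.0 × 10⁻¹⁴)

For a conjugate pair Ka × Kb = Kw, so Kb = Kw/Ka = 1.0 × 10⁻¹⁴ / 6.40e-10 = 1.56e-05.

K_b = 1.56e-05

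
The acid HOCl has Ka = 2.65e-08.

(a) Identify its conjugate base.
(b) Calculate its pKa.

(a) The conjugate base is formed by removing one H⁺ from HOCl, giving OCl⁻. (b) pKa = -log(Ka) = -log(2.65e-08) = 7.58.

Conjugate base: OCl⁻; pK_a = 7.58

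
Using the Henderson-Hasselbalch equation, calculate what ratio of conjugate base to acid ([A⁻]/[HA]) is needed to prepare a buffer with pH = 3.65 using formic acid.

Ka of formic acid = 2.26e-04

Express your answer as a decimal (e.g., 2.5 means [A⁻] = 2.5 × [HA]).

pKa = -log(2.26e-04) = 3.6459. pH = pKa + log([A⁻]/[HA]), so log([A⁻]/[HA]) = pH − pKa = 3.65 − 3.6459 = 0.0041. [A⁻]/[HA] = 10^(0.0041) = 1.01

[A⁻]/[HA] = 1.01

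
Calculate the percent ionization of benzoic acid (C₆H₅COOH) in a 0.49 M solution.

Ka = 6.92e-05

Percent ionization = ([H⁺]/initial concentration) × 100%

Using Ka equilibrium: x² + Ka×x - Ka×C = 0. Solving: [H⁺] = 5.7886e-03. Percent = (5.7886e-03/0.49) × 100

Percent ionization = 1.18%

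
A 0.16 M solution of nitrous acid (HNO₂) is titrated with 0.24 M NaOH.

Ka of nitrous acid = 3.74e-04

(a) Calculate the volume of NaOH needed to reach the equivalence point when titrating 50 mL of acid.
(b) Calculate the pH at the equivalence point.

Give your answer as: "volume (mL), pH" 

moles acid = 0.16 × 50/1000 = 0.008 mol; V_base = moles/0.24 × 1000 = 33.3 mL. At equivalence only the conjugate base is present: [A⁻] = 0.008/0.083 = 9.6000e-02 M. Kb = Kw/Ka = 2.67e-11; [OH⁻] = √(Kb × [A⁻]) = 1.6021e-06; pOH = 5.80; pH = 14 - pOH = 8.20.

V = 33.3 mL, pH = 8.20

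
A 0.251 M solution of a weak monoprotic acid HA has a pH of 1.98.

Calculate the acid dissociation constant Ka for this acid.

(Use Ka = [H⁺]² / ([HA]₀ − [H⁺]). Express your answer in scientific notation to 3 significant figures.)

[H⁺] = 10^(−pH) = 10^(−1.98) = 1.047e-02 M. For HA ⇌ H⁺ + A⁻, Ka = [H⁺][A⁻]/[HA] = [H⁺]² / ([HA]₀ − [H⁺]) = (1.047e-02)² / (0.251 − 1.047e-02) = 4.56e-04.

K_a = 4.56e-04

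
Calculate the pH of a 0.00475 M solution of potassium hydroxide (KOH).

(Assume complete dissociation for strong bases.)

[OH⁻] = 0.00475 M for strong base. pOH = -log[OH⁻] = 2.32, pH = 14 - pOH

pH = 11.68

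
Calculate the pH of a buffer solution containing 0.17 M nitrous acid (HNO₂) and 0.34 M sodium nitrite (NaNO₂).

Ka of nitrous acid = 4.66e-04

pKa = -log(4.66e-04) = 3.33. pH = pKa + log([A⁻]/[HA]) = 3.33 + log(0.34/0.17)

pH = 3.63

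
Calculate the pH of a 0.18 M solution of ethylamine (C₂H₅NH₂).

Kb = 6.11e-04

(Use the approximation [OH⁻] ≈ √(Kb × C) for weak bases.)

[OH⁻] = √(Kb × C) = √(6.11e-04 × 0.18) = 1.0487e-02. pOH = 1.98, pH = 14 - pOH

pH = 12.02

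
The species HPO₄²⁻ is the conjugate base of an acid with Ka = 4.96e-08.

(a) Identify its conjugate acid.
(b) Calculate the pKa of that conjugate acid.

(a) The conjugate acid is formed by adding one H⁺ to HPO₄²⁻, giving H₂PO₄⁻. (b) pKa = -log(Ka) = -log(4.96e-08) = 7.30.

Conjugate acid: H₂PO₄⁻; pK_a = 7.30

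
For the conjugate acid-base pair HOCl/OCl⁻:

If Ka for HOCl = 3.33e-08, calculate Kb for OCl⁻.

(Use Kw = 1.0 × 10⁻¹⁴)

For a conjugate pair Ka × Kb = Kw, so Kb = Kw/Ka = 1.0 × 10⁻¹⁴ / 3.33e-08 = 3.00e-07.

K_b = 3.00e-07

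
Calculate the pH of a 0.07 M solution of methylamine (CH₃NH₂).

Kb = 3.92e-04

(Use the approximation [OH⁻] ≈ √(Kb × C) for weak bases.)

[OH⁻] = √(Kb × C) = √(3.92e-04 × 0.07) = 5.2383e-03. pOH = 2.28, pH = 14 - pOH

pH = 11.72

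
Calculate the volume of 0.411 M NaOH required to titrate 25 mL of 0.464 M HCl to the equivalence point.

At equivalence: moles acid = moles base. moles HCl = 0.464 × 25/1000 = 0.0116 mol. V_base = moles / 0.411 × 1000 = 28.2 mL.

V_{base} = 28.2 mL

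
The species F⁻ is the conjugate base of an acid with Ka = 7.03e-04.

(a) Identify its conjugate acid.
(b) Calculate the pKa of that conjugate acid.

(a) The conjugate acid is formed by adding one H⁺ to F⁻, giving HF. (b) pKa = -log(Ka) = -log(7.03e-04) = 3.15.

Conjugate acid: HF; pK_a = 3.15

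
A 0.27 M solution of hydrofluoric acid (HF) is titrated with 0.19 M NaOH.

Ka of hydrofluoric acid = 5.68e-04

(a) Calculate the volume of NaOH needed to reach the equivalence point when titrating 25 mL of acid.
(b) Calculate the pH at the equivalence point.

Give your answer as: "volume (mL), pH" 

moles acid = 0.27 × 25/1000 = 0.00675 mol; V_base = moles/0.19 × 1000 = 35.5 mL. At equivalence only the conjugate base is present: [A⁻] = 0.00675/0.061 = 1.1152e-01 M. Kb = Kw/Ka = 1.76e-11; [OH⁻] = √(Kb × [A⁻]) = 1.4012e-06; pOH = 5.85; pH = 14 - pOH = 8.15.

V = 35.5 mL, pH = 8.15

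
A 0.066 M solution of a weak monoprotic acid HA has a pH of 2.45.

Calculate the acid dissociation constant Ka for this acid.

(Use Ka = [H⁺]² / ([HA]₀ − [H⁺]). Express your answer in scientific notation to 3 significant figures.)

[H⁺] = 10^(−pH) = 10^(−2.45) = 3.548e-03 M. For HA ⇌ H⁺ + A⁻, Ka = [H⁺][A⁻]/[HA] = [H⁺]² / ([HA]₀ − [H⁺]) = (3.548e-03)² / (0.066 − 3.548e-03) = 2.02e-04.

K_a = 2.02e-04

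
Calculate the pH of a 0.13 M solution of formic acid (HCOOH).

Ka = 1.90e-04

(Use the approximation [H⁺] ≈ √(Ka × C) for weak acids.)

[H⁺] = √(Ka × C) = √(1.90e-04 × 0.13) = 4.9699e-03. pH = -log(4.9699e-03)

pH = 2.30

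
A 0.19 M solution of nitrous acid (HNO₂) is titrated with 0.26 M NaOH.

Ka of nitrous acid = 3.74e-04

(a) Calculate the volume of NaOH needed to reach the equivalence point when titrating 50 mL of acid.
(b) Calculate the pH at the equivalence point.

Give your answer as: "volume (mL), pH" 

moles acid = 0.19 × 50/1000 = 0.0095 mol; V_base = moles/0.26 × 1000 = 36.5 mL. At equivalence only the conjugate base is present: [A⁻] = 0.0095/0.087 = 1.0978e-01 M. Kb = Kw/Ka = 2.67e-11; [OH⁻] = √(Kb × [A⁻]) = 1.7133e-06; pOH = 5.77; pH = 14 - pOH = 8.23.

V = 36.5 mL, pH = 8.23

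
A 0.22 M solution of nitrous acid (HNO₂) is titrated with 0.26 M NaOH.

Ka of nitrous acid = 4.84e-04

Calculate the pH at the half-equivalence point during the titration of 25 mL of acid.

At half-equivalence [HA] = [A⁻], so Henderson-Hasselbalch gives pH = pKa = -log(4.84e-04) = 3.32.

pH = pKa = 3.32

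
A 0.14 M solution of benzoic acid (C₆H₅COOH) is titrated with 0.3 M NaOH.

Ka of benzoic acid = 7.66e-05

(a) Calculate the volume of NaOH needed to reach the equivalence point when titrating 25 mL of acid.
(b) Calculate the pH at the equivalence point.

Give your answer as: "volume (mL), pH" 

moles acid = 0.14 × 25/1000 = 0.0035 mol; V_base = moles/0.3 × 1000 = 11.7 mL. At equivalence only the conjugate base is present: [A⁻] = 0.0035/0.037 = 9.5455e-02 M. Kb = Kw/Ka = 1.31e-10; [OH⁻] = √(Kb × [A⁻]) = 3.5301e-06; pOH = 5.45; pH = 14 - pOH = 8.55.

V = 11.7 mL, pH = 8.55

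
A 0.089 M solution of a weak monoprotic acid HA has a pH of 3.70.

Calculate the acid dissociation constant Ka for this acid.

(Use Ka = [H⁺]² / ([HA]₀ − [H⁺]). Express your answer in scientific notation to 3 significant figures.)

[H⁺] = 10^(−pH) = 10^(−3.70) = 1.995e-04 M. For HA ⇌ H⁺ + A⁻, Ka = [H⁺][A⁻]/[HA] = [H⁺]² / ([HA]₀ − [H⁺]) = (1.995e-04)² / (0.089 − 1.995e-04) = 4.48e-07.

K_a = 4.48e-07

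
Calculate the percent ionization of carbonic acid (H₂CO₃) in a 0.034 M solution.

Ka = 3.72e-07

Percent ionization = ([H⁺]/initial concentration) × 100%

Using Ka equilibrium: x² + Ka×x - Ka×C = 0. Solving: [H⁺] = 1.1228e-04. Percent = (1.1228e-04/0.034) × 100

Percent ionization = 0.33%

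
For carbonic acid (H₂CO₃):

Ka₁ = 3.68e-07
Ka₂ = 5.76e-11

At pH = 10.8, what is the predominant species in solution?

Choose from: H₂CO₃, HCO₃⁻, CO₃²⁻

pKa₁ = 6.43, pKa₂ = 10.24. For a polyprotic acid the predominant species crosses at each pKa: below pKa_n the protonated form dominates, above it the deprotonated form does. At pH = 10.8, the predominant species is CO₃²⁻.

CO₃²⁻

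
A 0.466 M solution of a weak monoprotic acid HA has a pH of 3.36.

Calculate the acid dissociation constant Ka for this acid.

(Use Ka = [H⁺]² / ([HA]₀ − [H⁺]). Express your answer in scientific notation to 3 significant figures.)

[H⁺] = 10^(−pH) = 10^(−3.36) = 4.365e-04 M. For HA ⇌ H⁺ + A⁻, Ka = [H⁺][A⁻]/[HA] = [H⁺]² / ([HA]₀ − [H⁺]) = (4.365e-04)² / (0.466 − 4.365e-04) = 4.09e-07.

K_a = 4.09e-07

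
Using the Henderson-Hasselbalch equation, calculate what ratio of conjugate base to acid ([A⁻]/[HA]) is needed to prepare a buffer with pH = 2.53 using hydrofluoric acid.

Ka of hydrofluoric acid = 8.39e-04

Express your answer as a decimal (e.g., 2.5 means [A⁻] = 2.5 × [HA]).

pKa = -log(8.39e-04) = 3.0762. pH = pKa + log([A⁻]/[HA]), so log([A⁻]/[HA]) = pH − pKa = 2.53 − 3.0762 = -0.5462. [A⁻]/[HA] = 10^(-0.5462) = 0.284

[A⁻]/[HA] = 0.284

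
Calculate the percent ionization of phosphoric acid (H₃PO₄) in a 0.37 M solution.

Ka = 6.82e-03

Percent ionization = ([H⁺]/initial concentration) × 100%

Using Ka equilibrium: x² + Ka×x - Ka×C = 0. Solving: [H⁺] = 4.6939e-02. Percent = (4.6939e-02/0.37) × 100

Percent ionization = 12.7%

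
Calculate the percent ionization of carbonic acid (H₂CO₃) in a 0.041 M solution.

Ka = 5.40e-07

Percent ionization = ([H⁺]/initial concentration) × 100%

Using Ka equilibrium: x² + Ka×x - Ka×C = 0. Solving: [H⁺] = 1.4853e-04. Percent = (1.4853e-04/0.041) × 100

Percent ionization = 0.362%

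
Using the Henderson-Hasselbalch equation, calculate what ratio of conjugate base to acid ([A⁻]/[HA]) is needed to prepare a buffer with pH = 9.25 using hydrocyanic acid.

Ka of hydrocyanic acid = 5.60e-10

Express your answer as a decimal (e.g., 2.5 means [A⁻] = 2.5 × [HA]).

pKa = -log(5.60e-10) = 9.2518. pH = pKa + log([A⁻]/[HA]), so log([A⁻]/[HA]) = pH − pKa = 9.25 − 9.2518 = -0.0018. [A⁻]/[HA] = 10^(-0.0018) = 0.996

[A⁻]/[HA] = 0.996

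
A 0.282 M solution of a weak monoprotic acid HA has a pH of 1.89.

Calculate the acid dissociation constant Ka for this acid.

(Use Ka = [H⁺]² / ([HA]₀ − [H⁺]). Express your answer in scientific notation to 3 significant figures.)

[H⁺] = 10^(−pH) = 10^(−1.89) = 1.288e-02 M. For HA ⇌ H⁺ + A⁻, Ka = [H⁺][A⁻]/[HA] = [H⁺]² / ([HA]₀ − [H⁺]) = (1.288e-02)² / (0.282 − 1.288e-02) = 6.17e-04.

K_a = 6.17e-04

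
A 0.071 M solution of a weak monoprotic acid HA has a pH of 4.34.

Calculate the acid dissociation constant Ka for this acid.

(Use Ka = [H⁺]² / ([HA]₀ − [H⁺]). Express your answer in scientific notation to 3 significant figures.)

[H⁺] = 10^(−pH) = 10^(−4.34) = 4.571e-05 M. For HA ⇌ H⁺ + A⁻, Ka = [H⁺][A⁻]/[HA] = [H⁺]² / ([HA]₀ − [H⁺]) = (4.571e-05)² / (0.071 − 4.571e-05) = 2.94e-08.

K_a = 2.94e-08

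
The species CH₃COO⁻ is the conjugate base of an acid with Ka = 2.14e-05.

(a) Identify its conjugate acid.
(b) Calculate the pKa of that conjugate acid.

(a) The conjugate acid is formed by adding one H⁺ to CH₃COO⁻, giving CH₃COOH. (b) pKa = -log(Ka) = -log(2.14e-05) = 4.67.

Conjugate acid: CH₃COOH; pK_a = 4.67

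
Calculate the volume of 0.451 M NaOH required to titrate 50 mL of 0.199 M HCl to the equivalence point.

At equivalence: moles acid = moles base. moles HCl = 0.199 × 50/1000 = 0.00995 mol. V_base = moles / 0.451 × 1000 = 22.1 mL.

V_{base} = 22.1 mL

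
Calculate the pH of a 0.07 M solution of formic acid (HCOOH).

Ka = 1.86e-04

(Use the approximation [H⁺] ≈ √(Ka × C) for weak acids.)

[H⁺] = √(Ka × C) = √(1.86e-04 × 0.07) = 3.6083e-03. pH = -log(3.6083e-03)

pH = 2.44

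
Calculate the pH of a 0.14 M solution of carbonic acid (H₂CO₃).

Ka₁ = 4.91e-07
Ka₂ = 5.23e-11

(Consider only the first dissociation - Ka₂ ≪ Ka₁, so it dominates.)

First dissociation dominates. From Ka₁ = [H⁺][HA⁻]/[H₂A], x² + Ka₁·x − Ka₁·C = 0 with C = 0.14 M and Ka₁ = 4.91e-07. Solving: [H⁺] = (−Ka₁ + √(Ka₁² + 4·Ka₁·C)) / 2 = 2.6194e-04 M. pH = -log(2.6194e-04) = 3.58.

pH = 3.58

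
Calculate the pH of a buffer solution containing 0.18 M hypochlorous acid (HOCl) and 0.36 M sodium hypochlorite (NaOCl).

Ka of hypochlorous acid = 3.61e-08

pKa = -log(3.61e-08) = 7.44. pH = pKa + log([A⁻]/[HA]) = 7.44 + log(0.36/0.18)

pH = 7.74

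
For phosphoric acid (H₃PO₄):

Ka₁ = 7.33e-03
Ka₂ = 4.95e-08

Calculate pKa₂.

pKa₂ = -log(Ka₂) = -log(4.95e-08) = 7.31.

pK_{a2} = 7.31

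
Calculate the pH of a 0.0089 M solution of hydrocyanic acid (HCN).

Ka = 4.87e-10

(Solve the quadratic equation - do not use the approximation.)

x² + Ka×x - Ka×C = 0. Using quadratic formula: [H⁺] = 2.0817e-06

pH = 5.68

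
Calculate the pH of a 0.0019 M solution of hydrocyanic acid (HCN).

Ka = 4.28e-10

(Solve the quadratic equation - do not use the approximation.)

x² + Ka×x - Ka×C = 0. Using quadratic formula: [H⁺] = 9.0156e-07

pH = 6.05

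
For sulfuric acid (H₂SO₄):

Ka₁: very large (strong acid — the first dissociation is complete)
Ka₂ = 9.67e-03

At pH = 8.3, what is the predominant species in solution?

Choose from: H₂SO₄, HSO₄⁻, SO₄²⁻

The first dissociation is complete, so H₂SO₄ itself is never the predominant species in water; pKa₂ = -log(9.67e-03) = 2.01. For a polyprotic acid the predominant species crosses at each pKa: below pKa_n the protonated form dominates, above it the deprotonated form does. At pH = 8.3, the predominant species is SO₄²⁻.

SO₄²⁻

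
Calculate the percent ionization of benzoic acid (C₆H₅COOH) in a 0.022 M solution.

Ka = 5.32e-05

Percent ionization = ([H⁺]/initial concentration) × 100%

Using Ka equilibrium: x² + Ka×x - Ka×C = 0. Solving: [H⁺] = 1.0556e-03. Percent = (1.0556e-03/0.022) × 100

Percent ionization = 4.8%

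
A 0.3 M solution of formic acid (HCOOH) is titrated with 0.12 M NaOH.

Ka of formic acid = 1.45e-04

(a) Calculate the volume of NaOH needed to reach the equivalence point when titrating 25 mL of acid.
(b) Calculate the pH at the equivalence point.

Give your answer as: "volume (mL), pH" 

moles acid = 0.3 × 25/1000 = 0.0075 mol; V_base = moles/0.12 × 1000 = 62.5 mL. At equivalence only the conjugate base is present: [A⁻] = 0.0075/0.087 = 8.5714e-02 M. Kb = Kw/Ka = 6.90e-11; [OH⁻] = √(Kb × [A⁻]) = 2.4313e-06; pOH = 5.61; pH = 14 - pOH = 8.39.

V = 62.5 mL, pH = 8.39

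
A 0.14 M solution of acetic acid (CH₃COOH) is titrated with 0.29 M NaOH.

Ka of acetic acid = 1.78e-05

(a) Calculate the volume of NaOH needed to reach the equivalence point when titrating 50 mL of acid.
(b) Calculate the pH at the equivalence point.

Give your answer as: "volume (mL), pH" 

moles acid = 0.14 × 50/1000 = 0.007 mol; V_base = moles/0.29 × 1000 = 24.1 mL. At equivalence only the conjugate base is present: [A⁻] = 0.007/0.074 = 9.4419e-02 M. Kb = Kw/Ka = 5.62e-10; [OH⁻] = √(Kb × [A⁻]) = 7.2831e-06; pOH = 5.14; pH = 14 - pOH = 8.86.

V = 24.1 mL, pH = 8.86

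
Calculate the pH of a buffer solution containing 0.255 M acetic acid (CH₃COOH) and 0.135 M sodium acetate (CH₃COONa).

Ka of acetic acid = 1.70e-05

pKa = -log(1.70e-05) = 4.77. pH = pKa + log([A⁻]/[HA]) = 4.77 + log(0.135/0.255)

pH = 4.49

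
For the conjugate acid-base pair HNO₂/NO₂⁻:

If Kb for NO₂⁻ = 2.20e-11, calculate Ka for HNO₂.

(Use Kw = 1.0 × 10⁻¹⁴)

For a conjugate pair Ka × Kb = Kw, so Ka = Kw/Kb = 1.0 × 10⁻¹⁴ / 2.20e-11 = 4.55e-04.

K_a = 4.55e-04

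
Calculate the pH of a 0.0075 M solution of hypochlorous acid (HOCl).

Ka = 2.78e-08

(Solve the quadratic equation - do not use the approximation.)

x² + Ka×x - Ka×C = 0. Using quadratic formula: [H⁺] = 1.4426e-05

pH = 4.84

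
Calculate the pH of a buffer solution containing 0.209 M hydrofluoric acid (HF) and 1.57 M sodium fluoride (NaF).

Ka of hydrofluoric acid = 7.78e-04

pKa = -log(7.78e-04) = 3.11. pH = pKa + log([A⁻]/[HA]) = 3.11 + log(1.57/0.209)

pH = 3.98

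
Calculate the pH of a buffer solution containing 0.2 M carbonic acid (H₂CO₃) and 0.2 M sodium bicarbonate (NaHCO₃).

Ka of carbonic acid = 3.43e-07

pKa = -log(3.43e-07) = 6.46. pH = pKa + log([A⁻]/[HA]) = 6.46 + log(0.2/0.2)

pH = 6.46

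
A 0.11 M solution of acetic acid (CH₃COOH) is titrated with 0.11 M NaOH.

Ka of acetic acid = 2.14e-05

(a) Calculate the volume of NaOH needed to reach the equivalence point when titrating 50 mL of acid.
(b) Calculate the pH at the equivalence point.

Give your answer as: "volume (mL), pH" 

moles acid = 0.11 × 50/1000 = 0.0055 mol; V_base = moles/0.11 × 1000 = 50.0 mL. At equivalence only the conjugate base is present: [A⁻] = 0.0055/0.100 = 5.5000e-02 M. Kb = Kw/Ka = 4.67e-10; [OH⁻] = √(Kb × [A⁻]) = 5.0696e-06; pOH = 5.30; pH = 14 - pOH = 8.70.

V = 50.0 mL, pH = 8.70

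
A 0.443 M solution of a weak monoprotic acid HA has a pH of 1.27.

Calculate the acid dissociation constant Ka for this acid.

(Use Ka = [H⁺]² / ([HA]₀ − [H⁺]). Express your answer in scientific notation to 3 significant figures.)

[H⁺] = 10^(−pH) = 10^(−1.27) = 5.370e-02 M. For HA ⇌ H⁺ + A⁻, Ka = [H⁺][A⁻]/[HA] = [H⁺]² / ([HA]₀ − [H⁺]) = (5.370e-02)² / (0.443 − 5.370e-02) = 7.41e-03.

K_a = 7.41e-03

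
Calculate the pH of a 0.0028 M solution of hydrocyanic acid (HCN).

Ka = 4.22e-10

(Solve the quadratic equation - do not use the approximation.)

x² + Ka×x - Ka×C = 0. Using quadratic formula: [H⁺] = 1.0868e-06

pH = 5.96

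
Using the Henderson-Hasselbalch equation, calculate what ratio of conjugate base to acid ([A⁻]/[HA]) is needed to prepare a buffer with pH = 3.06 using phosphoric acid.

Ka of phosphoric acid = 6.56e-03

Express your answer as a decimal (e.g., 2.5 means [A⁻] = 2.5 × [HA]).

pKa = -log(6.56e-03) = 2.1831. pH = pKa + log([A⁻]/[HA]), so log([A⁻]/[HA]) = pH − pKa = 3.06 − 2.1831 = 0.8769. [A⁻]/[HA] = 10^(0.8769) = 7.53

[A⁻]/[HA] = 7.53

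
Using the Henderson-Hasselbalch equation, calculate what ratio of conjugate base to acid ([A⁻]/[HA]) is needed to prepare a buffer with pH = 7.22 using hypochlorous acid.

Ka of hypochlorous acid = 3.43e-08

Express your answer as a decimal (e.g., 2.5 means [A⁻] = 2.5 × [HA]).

pKa = -log(3.43e-08) = 7.4647. pH = pKa + log([A⁻]/[HA]), so log([A⁻]/[HA]) = pH − pKa = 7.22 − 7.4647 = -0.2447. [A⁻]/[HA] = 10^(-0.2447) = 0.569

[A⁻]/[HA] = 0.569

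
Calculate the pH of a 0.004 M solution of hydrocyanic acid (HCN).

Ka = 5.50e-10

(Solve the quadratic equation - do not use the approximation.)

x² + Ka×x - Ka×C = 0. Using quadratic formula: [H⁺] = 1.4830e-06

pH = 5.83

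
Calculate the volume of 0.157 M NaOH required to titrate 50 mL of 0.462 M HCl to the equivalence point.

At equivalence: moles acid = moles base. moles HCl = 0.462 × 50/1000 = 0.0231 mol. V_base = moles / 0.157 × 1000 = 147.1 mL.

V_{base} = 147.1 mL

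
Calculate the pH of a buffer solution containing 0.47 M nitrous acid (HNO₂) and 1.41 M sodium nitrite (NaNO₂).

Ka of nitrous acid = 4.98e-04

pKa = -log(4.98e-04) = 3.30. pH = pKa + log([A⁻]/[HA]) = 3.30 + log(1.41/0.47)

pH = 3.78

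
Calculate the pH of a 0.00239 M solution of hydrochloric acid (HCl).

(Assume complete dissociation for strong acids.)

[H⁺] = 0.00239 M for strong acid. pH = -log[H⁺] = -log(0.00239)

pH = 2.62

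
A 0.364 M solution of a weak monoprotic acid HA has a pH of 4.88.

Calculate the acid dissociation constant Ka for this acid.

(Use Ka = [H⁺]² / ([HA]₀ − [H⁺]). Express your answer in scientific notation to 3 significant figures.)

[H⁺] = 10^(−pH) = 10^(−4.88) = 1.318e-05 M. For HA ⇌ H⁺ + A⁻, Ka = [H⁺][A⁻]/[HA] = [H⁺]² / ([HA]₀ − [H⁺]) = (1.318e-05)² / (0.364 − 1.318e-05) = 4.77e-10.

K_a = 4.77e-10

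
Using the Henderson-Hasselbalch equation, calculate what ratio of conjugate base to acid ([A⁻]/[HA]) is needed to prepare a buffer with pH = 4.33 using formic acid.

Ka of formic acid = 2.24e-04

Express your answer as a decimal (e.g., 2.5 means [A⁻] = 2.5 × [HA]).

pKa = -log(2.24e-04) = 3.6498. pH = pKa + log([A⁻]/[HA]), so log([A⁻]/[HA]) = pH − pKa = 4.33 − 3.6498 = 0.6802. [A⁻]/[HA] = 10^(0.6802) = 4.79

[A⁻]/[HA] = 4.79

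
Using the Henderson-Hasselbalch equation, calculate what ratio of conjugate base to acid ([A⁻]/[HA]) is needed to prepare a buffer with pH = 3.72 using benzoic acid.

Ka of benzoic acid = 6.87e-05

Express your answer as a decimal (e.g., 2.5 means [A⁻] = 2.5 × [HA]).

pKa = -log(6.87e-05) = 4.1630. pH = pKa + log([A⁻]/[HA]), so log([A⁻]/[HA]) = pH − pKa = 3.72 − 4.1630 = -0.4430. [A⁻]/[HA] = 10^(-0.4430) = 0.361

[A⁻]/[HA] = 0.361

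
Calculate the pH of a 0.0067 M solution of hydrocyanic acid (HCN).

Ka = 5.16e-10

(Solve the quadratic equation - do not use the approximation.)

x² + Ka×x - Ka×C = 0. Using quadratic formula: [H⁺] = 1.8591e-06

pH = 5.73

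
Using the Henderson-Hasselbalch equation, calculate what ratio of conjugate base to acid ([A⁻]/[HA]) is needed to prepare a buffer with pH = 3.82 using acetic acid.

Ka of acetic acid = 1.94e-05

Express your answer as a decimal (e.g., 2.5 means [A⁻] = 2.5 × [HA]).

pKa = -log(1.94e-05) = 4.7122. pH = pKa + log([A⁻]/[HA]), so log([A⁻]/[HA]) = pH − pKa = 3.82 − 4.7122 = -0.8922. [A⁻]/[HA] = 10^(-0.8922) = 0.128

[A⁻]/[HA] = 0.128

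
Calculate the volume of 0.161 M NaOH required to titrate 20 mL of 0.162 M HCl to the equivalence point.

At equivalence: moles acid = moles base. moles HCl = 0.162 × 20/1000 = 0.00324 mol. V_base = moles / 0.161 × 1000 = 20.1 mL.

V_{base} = 20.1 mL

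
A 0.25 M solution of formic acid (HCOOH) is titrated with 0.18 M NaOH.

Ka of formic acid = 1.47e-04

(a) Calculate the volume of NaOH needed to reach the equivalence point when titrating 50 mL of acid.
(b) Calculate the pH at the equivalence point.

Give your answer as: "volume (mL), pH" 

moles acid = 0.25 × 50/1000 = 0.0125 mol; V_base = moles/0.18 × 1000 = 69.4 mL. At equivalence only the conjugate base is present: [A⁻] = 0.0125/0.119 = 1.0465e-01 M. Kb = Kw/Ka = 6.80e-11; [OH⁻] = √(Kb × [A⁻]) = 2.6682e-06; pOH = 5.57; pH = 14 - pOH = 8.43.

V = 69.4 mL, pH = 8.43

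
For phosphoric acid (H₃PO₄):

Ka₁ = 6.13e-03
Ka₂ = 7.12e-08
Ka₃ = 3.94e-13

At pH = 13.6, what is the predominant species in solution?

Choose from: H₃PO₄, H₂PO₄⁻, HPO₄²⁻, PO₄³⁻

pKa₁ = 2.21, pKa₂ = 7.15, pKa₃ = 12.40. For a polyprotic acid the predominant species crosses at each pKa: below pKa_n the protonated form dominates, above it the deprotonated form does. At pH = 13.6, the predominant species is PO₄³⁻.

PO₄³⁻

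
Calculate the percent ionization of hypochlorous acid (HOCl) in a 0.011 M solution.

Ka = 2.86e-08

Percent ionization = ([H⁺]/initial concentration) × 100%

Using Ka equilibrium: x² + Ka×x - Ka×C = 0. Solving: [H⁺] = 1.7723e-05. Percent = (1.7723e-05/0.011) × 100

Percent ionization = 0.161%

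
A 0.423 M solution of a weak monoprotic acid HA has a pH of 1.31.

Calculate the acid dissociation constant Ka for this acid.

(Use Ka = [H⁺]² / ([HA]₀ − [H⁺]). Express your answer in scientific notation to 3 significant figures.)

[H⁺] = 10^(−pH) = 10^(−1.31) = 4.898e-02 M. For HA ⇌ H⁺ + A⁻, Ka = [H⁺][A⁻]/[HA] = [H⁺]² / ([HA]₀ − [H⁺]) = (4.898e-02)² / (0.423 − 4.898e-02) = 6.41e-03.

K_a = 6.41e-03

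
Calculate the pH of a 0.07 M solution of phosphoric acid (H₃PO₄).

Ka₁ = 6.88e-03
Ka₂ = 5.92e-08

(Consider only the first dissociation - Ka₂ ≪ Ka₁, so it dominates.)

First dissociation dominates. From Ka₁ = [H⁺][HA⁻]/[H₂A], x² + Ka₁·x − Ka₁·C = 0 with C = 0.07 M and Ka₁ = 6.88e-03. Solving: [H⁺] = (−Ka₁ + √(Ka₁² + 4·Ka₁·C)) / 2 = 1.8773e-02 M. pH = -log(1.8773e-02) = 1.73.

pH = 1.73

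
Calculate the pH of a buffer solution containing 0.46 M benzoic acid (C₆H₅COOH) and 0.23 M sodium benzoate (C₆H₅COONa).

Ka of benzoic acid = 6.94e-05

pKa = -log(6.94e-05) = 4.16. pH = pKa + log([A⁻]/[HA]) = 4.16 + log(0.23/0.46)

pH = 3.86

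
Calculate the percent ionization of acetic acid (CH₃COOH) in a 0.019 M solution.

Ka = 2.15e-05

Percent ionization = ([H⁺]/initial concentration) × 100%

Using Ka equilibrium: x² + Ka×x - Ka×C = 0. Solving: [H⁺] = 6.2848e-04. Percent = (6.2848e-04/0.019) × 100

Percent ionization = 3.31%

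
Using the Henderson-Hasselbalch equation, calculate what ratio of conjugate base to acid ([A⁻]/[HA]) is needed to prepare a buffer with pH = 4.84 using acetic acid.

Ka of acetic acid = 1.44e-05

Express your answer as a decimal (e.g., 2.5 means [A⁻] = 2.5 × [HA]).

pKa = -log(1.44e-05) = 4.8416. pH = pKa + log([A⁻]/[HA]), so log([A⁻]/[HA]) = pH − pKa = 4.84 − 4.8416 = -0.0016. [A⁻]/[HA] = 10^(-0.0016) = 0.996

[A⁻]/[HA] = 0.996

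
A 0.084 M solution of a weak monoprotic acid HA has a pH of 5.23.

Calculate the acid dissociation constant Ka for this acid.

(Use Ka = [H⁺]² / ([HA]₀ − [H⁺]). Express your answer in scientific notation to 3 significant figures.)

[H⁺] = 10^(−pH) = 10^(−5.23) = 5.888e-06 M. For HA ⇌ H⁺ + A⁻, Ka = [H⁺][A⁻]/[HA] = [H⁺]² / ([HA]₀ − [H⁺]) = (5.888e-06)² / (0.084 − 5.888e-06) = 4.13e-10.

K_a = 4.13e-10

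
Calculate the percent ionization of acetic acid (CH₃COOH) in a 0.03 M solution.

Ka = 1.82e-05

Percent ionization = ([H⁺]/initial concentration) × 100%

Using Ka equilibrium: x² + Ka×x - Ka×C = 0. Solving: [H⁺] = 7.2987e-04. Percent = (7.2987e-04/0.03) × 100

Percent ionization = 2.43%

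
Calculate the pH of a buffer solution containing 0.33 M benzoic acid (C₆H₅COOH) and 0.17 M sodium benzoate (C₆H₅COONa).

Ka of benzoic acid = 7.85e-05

pKa = -log(7.85e-05) = 4.11. pH = pKa + log([A⁻]/[HA]) = 4.11 + log(0.17/0.33)

pH = 3.82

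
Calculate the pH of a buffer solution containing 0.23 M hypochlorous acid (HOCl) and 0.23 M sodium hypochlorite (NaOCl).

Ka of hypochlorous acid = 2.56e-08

pKa = -log(2.56e-08) = 7.59. pH = pKa + log([A⁻]/[HA]) = 7.59 + log(0.23/0.23)

pH = 7.59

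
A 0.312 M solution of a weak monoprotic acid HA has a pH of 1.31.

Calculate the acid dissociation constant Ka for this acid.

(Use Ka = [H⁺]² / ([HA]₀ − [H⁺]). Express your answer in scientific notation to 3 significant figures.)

[H⁺] = 10^(−pH) = 10^(−1.31) = 4.898e-02 M. For HA ⇌ H⁺ + A⁻, Ka = [H⁺][A⁻]/[HA] = [H⁺]² / ([HA]₀ − [H⁺]) = (4.898e-02)² / (0.312 − 4.898e-02) = 9.12e-03.

K_a = 9.12e-03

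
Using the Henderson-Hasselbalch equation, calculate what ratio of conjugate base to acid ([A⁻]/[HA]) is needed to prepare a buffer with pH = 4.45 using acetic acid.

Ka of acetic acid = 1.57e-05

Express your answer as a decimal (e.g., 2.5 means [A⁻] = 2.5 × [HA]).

pKa = -log(1.57e-05) = 4.8041. pH = pKa + log([A⁻]/[HA]), so log([A⁻]/[HA]) = pH − pKa = 4.45 − 4.8041 = -0.3541. [A⁻]/[HA] = 10^(-0.3541) = 0.442

[A⁻]/[HA] = 0.442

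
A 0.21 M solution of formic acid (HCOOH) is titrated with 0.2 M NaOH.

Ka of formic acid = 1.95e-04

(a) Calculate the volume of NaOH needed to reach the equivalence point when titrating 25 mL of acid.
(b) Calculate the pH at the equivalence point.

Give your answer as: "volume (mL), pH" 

moles acid = 0.21 × 25/1000 = 0.00525 mol; V_base = moles/0.2 × 1000 = 26.2 mL. At equivalence only the conjugate base is present: [A⁻] = 0.00525/0.051 = 1.0244e-01 M. Kb = Kw/Ka = 5.13e-11; [OH⁻] = √(Kb × [A⁻]) = 2.2920e-06; pOH = 5.64; pH = 14 - pOH = 8.36.

V = 26.2 mL, pH = 8.36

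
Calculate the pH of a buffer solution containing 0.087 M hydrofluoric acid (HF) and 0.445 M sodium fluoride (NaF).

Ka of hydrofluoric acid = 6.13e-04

pKa = -log(6.13e-04) = 3.21. pH = pKa + log([A⁻]/[HA]) = 3.21 + log(0.445/0.087)

pH = 3.92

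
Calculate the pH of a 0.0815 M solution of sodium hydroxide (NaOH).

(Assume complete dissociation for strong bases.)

[OH⁻] = 0.0815 M for strong base. pOH = -log[OH⁻] = 1.09, pH = 14 - pOH

pH = 12.91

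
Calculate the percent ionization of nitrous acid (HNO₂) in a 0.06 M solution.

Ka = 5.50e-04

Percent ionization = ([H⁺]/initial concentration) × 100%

Using Ka equilibrium: x² + Ka×x - Ka×C = 0. Solving: [H⁺] = 5.4761e-03. Percent = (5.4761e-03/0.06) × 100

Percent ionization = 9.13%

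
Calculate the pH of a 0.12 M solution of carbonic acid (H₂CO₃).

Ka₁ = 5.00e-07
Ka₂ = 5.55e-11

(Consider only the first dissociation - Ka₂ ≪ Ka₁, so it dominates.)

First dissociation dominates. From Ka₁ = [H⁺][HA⁻]/[H₂A], x² + Ka₁·x − Ka₁·C = 0 with C = 0.12 M and Ka₁ = 5.00e-07. Solving: [H⁺] = (−Ka₁ + √(Ka₁² + 4·Ka₁·C)) / 2 = 2.4470e-04 M. pH = -log(2.4470e-04) = 3.61.

pH = 3.61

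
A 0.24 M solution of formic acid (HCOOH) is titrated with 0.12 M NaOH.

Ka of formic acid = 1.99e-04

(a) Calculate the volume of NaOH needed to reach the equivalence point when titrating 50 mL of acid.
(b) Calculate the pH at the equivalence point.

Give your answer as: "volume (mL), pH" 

moles acid = 0.24 × 50/1000 = 0.012 mol; V_base = moles/0.12 × 1000 = 100.0 mL. At equivalence only the conjugate base is present: [A⁻] = 0.012/0.150 = 8.0000e-02 M. Kb = Kw/Ka = 5.03e-11; [OH⁻] = √(Kb × [A⁻]) = 2.0050e-06; pOH = 5.70; pH = 14 - pOH = 8.30.

V = 100.0 mL, pH = 8.30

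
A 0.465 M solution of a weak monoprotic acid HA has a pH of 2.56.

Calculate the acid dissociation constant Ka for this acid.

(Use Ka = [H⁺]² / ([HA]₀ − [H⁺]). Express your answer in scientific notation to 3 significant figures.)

[H⁺] = 10^(−pH) = 10^(−2.56) = 2.754e-03 M. For HA ⇌ H⁺ + A⁻, Ka = [H⁺][A⁻]/[HA] = [H⁺]² / ([HA]₀ − [H⁺]) = (2.754e-03)² / (0.465 − 2.754e-03) = 1.64e-05.

K_a = 1.64e-05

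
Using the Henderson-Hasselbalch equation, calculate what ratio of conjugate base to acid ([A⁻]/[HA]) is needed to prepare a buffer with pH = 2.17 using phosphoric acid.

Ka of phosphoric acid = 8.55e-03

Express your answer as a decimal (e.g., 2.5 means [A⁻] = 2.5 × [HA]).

pKa = -log(8.55e-03) = 2.0680. pH = pKa + log([A⁻]/[HA]), so log([A⁻]/[HA]) = pH − pKa = 2.17 − 2.0680 = 0.1020. [A⁻]/[HA] = 10^(0.1020) = 1.26

[A⁻]/[HA] = 1.26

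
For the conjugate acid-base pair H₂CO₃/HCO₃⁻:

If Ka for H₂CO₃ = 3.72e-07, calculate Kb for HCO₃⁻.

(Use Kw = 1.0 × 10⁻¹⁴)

For a conjugate pair Ka × Kb = Kw, so Kb = Kw/Ka = 1.0 × 10⁻¹⁴ / 3.72e-07 = 2.69e-08.

K_b = 2.69e-08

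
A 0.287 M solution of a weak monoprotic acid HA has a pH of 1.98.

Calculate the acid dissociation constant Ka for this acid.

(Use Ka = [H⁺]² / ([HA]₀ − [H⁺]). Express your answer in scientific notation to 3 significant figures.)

[H⁺] = 10^(−pH) = 10^(−1.98) = 1.047e-02 M. For HA ⇌ H⁺ + A⁻, Ka = [H⁺][A⁻]/[HA] = [H⁺]² / ([HA]₀ − [H⁺]) = (1.047e-02)² / (0.287 − 1.047e-02) = 3.97e-04.

K_a = 3.97e-04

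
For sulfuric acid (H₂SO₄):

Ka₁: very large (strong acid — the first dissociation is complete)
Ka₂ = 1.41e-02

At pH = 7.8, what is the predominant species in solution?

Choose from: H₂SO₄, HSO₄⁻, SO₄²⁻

The first dissociation is complete, so H₂SO₄ itself is never the predominant species in water; pKa₂ = -log(1.41e-02) = 1.85. For a polyprotic acid the predominant species crosses at each pKa: below pKa_n the protonated form dominates, above it the deprotonated form does. At pH = 7.8, the predominant species is SO₄²⁻.

SO₄²⁻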